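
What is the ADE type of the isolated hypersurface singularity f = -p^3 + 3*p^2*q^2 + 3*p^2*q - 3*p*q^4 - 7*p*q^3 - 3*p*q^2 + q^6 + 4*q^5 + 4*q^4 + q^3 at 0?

E_7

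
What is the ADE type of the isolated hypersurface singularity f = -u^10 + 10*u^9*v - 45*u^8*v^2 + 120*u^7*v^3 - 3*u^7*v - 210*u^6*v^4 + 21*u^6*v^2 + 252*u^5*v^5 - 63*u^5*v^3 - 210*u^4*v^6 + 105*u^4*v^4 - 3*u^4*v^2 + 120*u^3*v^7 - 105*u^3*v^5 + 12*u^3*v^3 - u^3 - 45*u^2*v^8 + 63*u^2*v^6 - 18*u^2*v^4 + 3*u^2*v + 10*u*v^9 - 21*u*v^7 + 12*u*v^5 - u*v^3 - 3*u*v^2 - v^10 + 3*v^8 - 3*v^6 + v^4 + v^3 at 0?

The Hessian of f at 0 is [[0, 0], [0, 0]] with rank 0, so corank 2. A Groebner basis of the Jacobian ideal J(f) in C{u,v} is {u^3 - 3*u^2*v - 6*u^2 + 12*u*v - 6*v^2, 3*u^2 + u*v^2 - 6*u*v + 3*v^2, 3*u^2 - 6*u*v + v^3 + 3*v^2}; counting standard monomials gives mu = 7. Corank 2; j^3 = -(u - v)^3 is a perfect cube, so E-series; the 4-jet and mu = 7 give E_7.

E7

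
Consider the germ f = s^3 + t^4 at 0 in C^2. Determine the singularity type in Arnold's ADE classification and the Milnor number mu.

Type E_6, Milnor number mu = 6.

The Hessian of f at 0 has rank 0. Corank 2; j^3 = s^3 is a perfect cube, so E-series; the 4-jet and mu = 6 give E_6.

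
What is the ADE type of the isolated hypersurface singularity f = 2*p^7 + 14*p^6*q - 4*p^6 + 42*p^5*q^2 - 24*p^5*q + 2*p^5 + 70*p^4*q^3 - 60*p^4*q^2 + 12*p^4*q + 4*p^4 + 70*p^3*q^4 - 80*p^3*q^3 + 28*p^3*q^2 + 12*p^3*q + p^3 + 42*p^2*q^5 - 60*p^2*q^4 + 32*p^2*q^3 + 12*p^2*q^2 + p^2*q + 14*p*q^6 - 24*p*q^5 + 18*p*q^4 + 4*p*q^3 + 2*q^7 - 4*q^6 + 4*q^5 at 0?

The Hessian of f at 0 has rank 0. Corank 2; j^3 = p^2*(p + q) has shape L^2 M (L != M), so D-series; mu = 8 gives D_8.

D_8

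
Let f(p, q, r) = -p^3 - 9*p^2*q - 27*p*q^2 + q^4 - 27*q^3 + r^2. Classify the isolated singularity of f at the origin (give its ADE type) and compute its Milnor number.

Type E_6, Milnor number mu = 6.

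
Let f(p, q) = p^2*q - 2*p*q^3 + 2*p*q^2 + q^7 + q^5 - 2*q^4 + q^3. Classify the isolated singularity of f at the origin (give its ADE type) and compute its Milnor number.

The Hessian of f at 0 has rank 0. Corank 2; j^3 = q*(p + q)^2 has shape L^2 M (L != M), so D-series; mu = 8 gives D_8.

Type D_8, Milnor number mu = 8.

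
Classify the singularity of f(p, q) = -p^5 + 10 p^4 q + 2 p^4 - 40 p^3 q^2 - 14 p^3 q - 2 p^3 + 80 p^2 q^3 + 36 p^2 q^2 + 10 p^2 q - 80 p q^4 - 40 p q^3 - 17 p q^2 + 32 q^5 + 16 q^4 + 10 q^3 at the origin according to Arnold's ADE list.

The Hessian of f at 0 has rank 0. Corank 2; j^3 = -(p - 2*q)*(2*p^2 - 6*p*q + 5*q^2) splits into three distinct lines over C (the quadratic factor has nonzero discriminant), so D_4.

D4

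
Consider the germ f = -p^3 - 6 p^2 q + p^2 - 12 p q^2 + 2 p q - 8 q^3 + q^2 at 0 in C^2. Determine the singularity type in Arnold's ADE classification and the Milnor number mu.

The Hessian of f at 0 has rank 1. Corank 1: A-series; mu = 2 gives A_2.

Type A2, Milnor number mu = 2.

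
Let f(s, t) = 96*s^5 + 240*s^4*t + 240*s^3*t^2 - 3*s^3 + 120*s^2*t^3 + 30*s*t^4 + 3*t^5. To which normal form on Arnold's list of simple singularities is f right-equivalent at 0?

The Hessian of f at 0 is [[0, 0], [0, 0]] with rank 0, so corank 2. A Groebner basis of the Jacobian ideal J(f) in C{s,t} is {t^5, s*t^3 + t^4/8, s^2}; counting standard monomials gives mu = 8. Corank 2; j^3 = -3*s^3 is a perfect cube, so E-series; the 5-jet and mu = 8 give E_8.

E_{8}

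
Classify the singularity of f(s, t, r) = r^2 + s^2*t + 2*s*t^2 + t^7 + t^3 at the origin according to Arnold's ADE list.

The Hessian of f at 0 has rank 1. Corank 2; j^3 = t*(s + t)^2 has shape L^2 M (L != M), so D-series; mu = 8 gives D_8.

D8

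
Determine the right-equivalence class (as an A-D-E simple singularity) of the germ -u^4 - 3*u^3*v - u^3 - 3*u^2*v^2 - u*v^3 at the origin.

E_{7}

The Hessian of f at 0 is [[0, 0], [0, 0]] with rank 0, so corank 2. A Groebner basis of the Jacobian ideal J(f) in C{u,v} is {3*u^2 + v^4 + v^3, u^3, u^2*v - u^2 - v^3/3, 2*u^2 + u*v^2 + 2*v^3/3}; counting standard monomials gives mu = 7. Corank 2; j^3 = -u^3 is a perfect cube, so E-series; the 4-jet and mu = 7 give E_7.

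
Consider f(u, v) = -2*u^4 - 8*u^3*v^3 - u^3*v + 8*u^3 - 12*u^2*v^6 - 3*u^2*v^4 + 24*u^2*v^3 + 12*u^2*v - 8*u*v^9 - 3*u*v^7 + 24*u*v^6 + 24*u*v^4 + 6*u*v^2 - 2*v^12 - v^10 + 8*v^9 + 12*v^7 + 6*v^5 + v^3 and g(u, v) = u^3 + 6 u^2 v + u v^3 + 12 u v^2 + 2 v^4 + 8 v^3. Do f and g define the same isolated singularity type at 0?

The Hessian of f at 0 has rank 0. Corank 2; j^3 = (2*u + v)^3 is a perfect cube, so E-series; the 4-jet and mu = 7 give E_7. The Hessian of g at 0 has rank 0. Corank 2; j^3 = (u + 2*v)^3 is a perfect cube, so E-series; the 4-jet and mu = 7 give E_7. Both have type E_7, hence right-equivalent.

Yes.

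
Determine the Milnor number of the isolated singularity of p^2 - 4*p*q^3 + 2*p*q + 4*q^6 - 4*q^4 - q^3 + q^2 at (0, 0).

2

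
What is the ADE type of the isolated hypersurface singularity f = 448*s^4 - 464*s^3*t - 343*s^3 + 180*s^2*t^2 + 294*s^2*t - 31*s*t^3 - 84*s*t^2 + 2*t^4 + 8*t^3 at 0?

The Hessian of f at 0 has rank 0. Corank 2; j^3 = -(7*s - 2*t)^3 is a perfect cube, so E-series; the 4-jet and mu = 7 give E_7.

E7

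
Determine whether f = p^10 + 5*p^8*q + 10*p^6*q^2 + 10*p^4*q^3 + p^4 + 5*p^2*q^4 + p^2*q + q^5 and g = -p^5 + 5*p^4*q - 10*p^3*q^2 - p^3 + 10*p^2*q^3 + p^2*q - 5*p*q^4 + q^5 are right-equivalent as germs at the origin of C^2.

The Hessian of f at 0 has rank 0. Corank 2; j^3 = p^2*q has shape L^2 M (L != M), so D-series; mu = 6 gives D_6. The Hessian of g at 0 has rank 0. Corank 2; j^3 = -p^2*(p - q) has shape L^2 M (L != M), so D-series; mu = 6 gives D_6. Both have type D_6, hence right-equivalent.

Yes.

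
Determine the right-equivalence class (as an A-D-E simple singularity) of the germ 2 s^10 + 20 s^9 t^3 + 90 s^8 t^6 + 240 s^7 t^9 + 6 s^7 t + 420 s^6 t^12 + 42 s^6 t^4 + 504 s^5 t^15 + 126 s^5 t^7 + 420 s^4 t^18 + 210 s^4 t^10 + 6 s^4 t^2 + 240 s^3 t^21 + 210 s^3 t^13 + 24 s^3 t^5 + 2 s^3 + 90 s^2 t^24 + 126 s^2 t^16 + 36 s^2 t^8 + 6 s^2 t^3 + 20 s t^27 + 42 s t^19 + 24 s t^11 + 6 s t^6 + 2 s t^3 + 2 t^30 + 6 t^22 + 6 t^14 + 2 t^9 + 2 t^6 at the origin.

E_{7}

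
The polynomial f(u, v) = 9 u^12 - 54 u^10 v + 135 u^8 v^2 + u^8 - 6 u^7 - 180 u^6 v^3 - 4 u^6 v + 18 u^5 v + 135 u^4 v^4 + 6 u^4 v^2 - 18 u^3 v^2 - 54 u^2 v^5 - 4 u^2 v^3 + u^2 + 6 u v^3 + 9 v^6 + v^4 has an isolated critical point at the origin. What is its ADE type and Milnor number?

Type A3, Milnor number mu = 3.

The Hessian of f at 0 is [[2, 0], [0, 0]] with rank 1, so corank 1. A Groebner basis of the Jacobian ideal J(f) in C{u,v} is {v^3, u}; counting standard monomials gives mu = 3. Corank 1: A-series; mu = 3 gives A_3.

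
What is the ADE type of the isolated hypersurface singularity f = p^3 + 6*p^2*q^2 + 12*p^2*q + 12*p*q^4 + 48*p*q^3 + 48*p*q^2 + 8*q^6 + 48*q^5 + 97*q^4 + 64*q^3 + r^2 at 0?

The Hessian of f at 0 has rank 1. Corank 2; j^3 = (p + 4*q)^3 is a perfect cube, so E-series; the 4-jet and mu = 6 give E_6.

E_{6}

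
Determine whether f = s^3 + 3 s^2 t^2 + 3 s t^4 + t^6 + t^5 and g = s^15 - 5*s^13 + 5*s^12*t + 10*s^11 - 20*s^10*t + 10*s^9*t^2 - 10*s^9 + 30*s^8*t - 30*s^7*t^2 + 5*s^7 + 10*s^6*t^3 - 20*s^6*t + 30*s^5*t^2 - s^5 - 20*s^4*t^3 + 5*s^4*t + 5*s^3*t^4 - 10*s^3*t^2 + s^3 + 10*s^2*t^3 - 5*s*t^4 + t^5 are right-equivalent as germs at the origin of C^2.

Yes.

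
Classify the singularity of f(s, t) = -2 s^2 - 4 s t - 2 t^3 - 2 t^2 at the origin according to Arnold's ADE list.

A_2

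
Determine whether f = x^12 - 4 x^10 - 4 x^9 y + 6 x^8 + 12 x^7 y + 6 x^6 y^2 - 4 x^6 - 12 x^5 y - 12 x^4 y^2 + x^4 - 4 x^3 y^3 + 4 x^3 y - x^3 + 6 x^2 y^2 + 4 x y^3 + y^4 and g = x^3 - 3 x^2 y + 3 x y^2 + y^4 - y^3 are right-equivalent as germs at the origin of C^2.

Yes.

The Hessian of f at 0 has rank 0. Corank 2; j^3 = -x^3 is a perfect cube, so E-series; the 4-jet and mu = 6 give E_6. The Hessian of g at 0 has rank 0. Corank 2; j^3 = (x - y)^3 is a perfect cube, so E-series; the 4-jet and mu = 6 give E_6. Both have type E_6, hence right-equivalent.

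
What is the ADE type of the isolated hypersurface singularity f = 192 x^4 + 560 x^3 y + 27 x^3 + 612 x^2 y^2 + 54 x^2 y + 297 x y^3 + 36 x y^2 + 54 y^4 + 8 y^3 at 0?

E_{7}

The Hessian of f at 0 is [[0, 0], [0, 0]] with rank 0, so corank 2. A Groebner basis of the Jacobian ideal J(f) in C{x,y} is {19683*x^2/16 + 6561*x*y/4 + y^4 + 27*y^3/16 + 2187*y^2/4, x^3 + 459*x^2/8 + 153*x*y/2 + 3*y^3/8 + 51*y^2/2, x^2*y - 891*x^2/16 - 297*x*y/4 - 25*y^3/48 - 99*y^2/4, 81*x^2/2 + x*y^2 + 54*x*y + 13*y^3/18 + 18*y^2}; counting standard monomials gives mu = 7. Corank 2; j^3 = (3*x + 2*y)^3 is a perfect cube, so E-series; the 4-jet and mu = 7 give E_7.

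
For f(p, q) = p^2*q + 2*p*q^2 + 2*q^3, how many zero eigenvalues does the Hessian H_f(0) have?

2

Hessian at 0 has rank 0.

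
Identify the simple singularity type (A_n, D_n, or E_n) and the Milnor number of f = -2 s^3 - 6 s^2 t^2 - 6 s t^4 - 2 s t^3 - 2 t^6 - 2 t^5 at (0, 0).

Type E_7, Milnor number mu = 7.

The Hessian of f at 0 has rank 0. Corank 2; j^3 = -2*s^3 is a perfect cube, so E-series; the 4-jet and mu = 7 give E_7.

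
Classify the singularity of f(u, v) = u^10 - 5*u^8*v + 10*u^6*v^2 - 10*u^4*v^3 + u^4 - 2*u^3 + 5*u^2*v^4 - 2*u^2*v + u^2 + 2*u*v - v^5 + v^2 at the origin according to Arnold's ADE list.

A_{4}

The Hessian of f at 0 has rank 1. Corank 1: A-series; mu = 4 gives A_4.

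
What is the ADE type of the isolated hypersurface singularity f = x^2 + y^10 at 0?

A_9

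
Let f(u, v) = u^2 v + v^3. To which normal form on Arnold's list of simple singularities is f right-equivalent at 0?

D_4

The Hessian of f at 0 is [[0, 0], [0, 0]] with rank 0, so corank 2. A Groebner basis of the Jacobian ideal J(f) in C{u,v} is {v^3, u^2 + 3*v^2, u*v}; counting standard monomials gives mu = 4. Corank 2; j^3 = v*(u^2 + v^2) splits into three distinct lines over C (the quadratic factor has nonzero discriminant), so D_4.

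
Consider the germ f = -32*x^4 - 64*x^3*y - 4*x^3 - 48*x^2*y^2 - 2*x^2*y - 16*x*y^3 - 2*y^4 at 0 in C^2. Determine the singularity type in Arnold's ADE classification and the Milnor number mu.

Type D5, Milnor number mu = 5.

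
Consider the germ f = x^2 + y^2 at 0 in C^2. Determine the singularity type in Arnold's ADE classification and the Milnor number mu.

Type A1, Milnor number mu = 1.

The Hessian of f at 0 has rank 2. Corank 0: nondegenerate Morse point, so A_1.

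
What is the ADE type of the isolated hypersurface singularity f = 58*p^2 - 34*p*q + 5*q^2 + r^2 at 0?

A1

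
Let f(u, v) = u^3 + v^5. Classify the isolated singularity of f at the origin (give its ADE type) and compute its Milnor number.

The Hessian of f at 0 is [[0, 0], [0, 0]] with rank 0, so corank 2. A Groebner basis of the Jacobian ideal J(f) in C{u,v} is {v^4, u^2}; counting standard monomials gives mu = 8. Corank 2; j^3 = u^3 is a perfect cube, so E-series; the 5-jet and mu = 8 give E_8.

Type E_8, Milnor number mu = 8.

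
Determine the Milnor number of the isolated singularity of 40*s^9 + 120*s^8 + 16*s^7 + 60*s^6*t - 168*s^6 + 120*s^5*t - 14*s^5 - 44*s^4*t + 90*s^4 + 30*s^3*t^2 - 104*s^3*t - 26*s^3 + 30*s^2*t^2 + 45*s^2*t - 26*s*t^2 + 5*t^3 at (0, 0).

The Hessian of f at 0 has rank 0. Corank 2; j^3 = -(2*s - t)*(13*s^2 - 16*s*t + 5*t^2) splits into three distinct lines over C (the quadratic factor has nonzero discriminant), so D_4.

4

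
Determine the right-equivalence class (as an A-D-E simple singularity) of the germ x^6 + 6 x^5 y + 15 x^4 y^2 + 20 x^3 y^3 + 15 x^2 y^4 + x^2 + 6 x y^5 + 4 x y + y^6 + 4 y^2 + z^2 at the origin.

A_5

The Hessian of f at 0 is [[2, 4, 0], [4, 8, 0], [0, 0, 2]] with rank 2, so corank 1. A Groebner basis of the Jacobian ideal J(f) in C{x,y,z} is {y^5, x + 2*y, z}; counting standard monomials gives mu = 5. Corank 1: A-series; mu = 5 gives A_5.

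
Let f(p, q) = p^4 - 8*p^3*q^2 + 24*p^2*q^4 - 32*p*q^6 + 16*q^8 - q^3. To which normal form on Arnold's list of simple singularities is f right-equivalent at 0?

E6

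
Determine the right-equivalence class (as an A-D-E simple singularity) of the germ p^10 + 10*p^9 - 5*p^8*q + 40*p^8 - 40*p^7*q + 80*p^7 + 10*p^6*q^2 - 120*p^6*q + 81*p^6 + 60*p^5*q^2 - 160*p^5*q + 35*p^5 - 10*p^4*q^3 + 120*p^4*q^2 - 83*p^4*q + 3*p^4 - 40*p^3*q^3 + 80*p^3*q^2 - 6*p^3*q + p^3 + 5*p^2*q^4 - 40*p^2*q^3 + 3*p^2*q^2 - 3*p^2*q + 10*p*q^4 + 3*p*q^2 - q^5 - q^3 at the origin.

E_{8}

The Hessian of f at 0 is [[0, 0], [0, 0]] with rank 0, so corank 2. A Groebner basis of the Jacobian ideal J(f) in C{p,q} is {7*p^2/12 + p*q^3 + 7*p*q^2/6 - 7*p*q/6 - 7*q^3/6 + 7*q^2/12, 2*p^2/3 + 4*p*q^2/3 - 4*p*q/3 + q^4 - 4*q^3/3 + 2*q^2/3, p^3 + p^2/2 - 2*p*q^2 - p*q + q^3 + q^2/2, p^2*q + p^2/6 - 5*p*q^2/3 - p*q/3 + 2*q^3/3 + q^2/6}; counting standard monomials gives mu = 8. Corank 2; j^3 = (p - q)^3 is a perfect cube, so E-series; the 5-jet and mu = 8 give E_8.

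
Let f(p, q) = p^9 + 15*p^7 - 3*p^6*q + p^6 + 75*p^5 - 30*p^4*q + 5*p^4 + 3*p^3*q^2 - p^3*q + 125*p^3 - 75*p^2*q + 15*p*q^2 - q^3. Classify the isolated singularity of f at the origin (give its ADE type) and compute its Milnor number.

Type E_7, Milnor number mu = 7.

The Hessian of f at 0 has rank 0. Corank 2; j^3 = (5*p - q)^3 is a perfect cube, so E-series; the 4-jet and mu = 7 give E_7.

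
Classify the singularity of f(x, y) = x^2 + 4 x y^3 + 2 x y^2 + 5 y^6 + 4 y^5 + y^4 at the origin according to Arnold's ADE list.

A_5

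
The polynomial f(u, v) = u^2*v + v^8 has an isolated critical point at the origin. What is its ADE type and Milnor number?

Type D_{9}, Milnor number mu = 9.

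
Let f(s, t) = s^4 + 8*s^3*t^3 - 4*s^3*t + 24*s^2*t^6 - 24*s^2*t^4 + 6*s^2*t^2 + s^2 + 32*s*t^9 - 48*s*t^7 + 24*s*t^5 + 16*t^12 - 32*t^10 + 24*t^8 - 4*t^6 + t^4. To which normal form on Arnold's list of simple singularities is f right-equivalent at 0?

The Hessian of f at 0 has rank 1. Corank 1: A-series; mu = 3 gives A_3.

A3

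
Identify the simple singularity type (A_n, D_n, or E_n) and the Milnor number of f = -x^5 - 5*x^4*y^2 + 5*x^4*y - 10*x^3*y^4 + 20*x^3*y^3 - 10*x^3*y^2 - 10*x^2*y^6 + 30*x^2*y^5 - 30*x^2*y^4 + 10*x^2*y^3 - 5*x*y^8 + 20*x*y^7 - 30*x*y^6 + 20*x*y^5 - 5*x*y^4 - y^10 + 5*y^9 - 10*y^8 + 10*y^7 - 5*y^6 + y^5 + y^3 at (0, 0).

Type E8, Milnor number mu = 8.

The Hessian of f at 0 is [[0, 0], [0, 0]] with rank 0, so corank 2. A Groebner basis of the Jacobian ideal J(f) in C{x,y} is {x^4 - 4*x^3*y, y^2}; counting standard monomials gives mu = 8. Corank 2; j^3 = y^3 is a perfect cube, so E-series; the 5-jet and mu = 8 give E_8.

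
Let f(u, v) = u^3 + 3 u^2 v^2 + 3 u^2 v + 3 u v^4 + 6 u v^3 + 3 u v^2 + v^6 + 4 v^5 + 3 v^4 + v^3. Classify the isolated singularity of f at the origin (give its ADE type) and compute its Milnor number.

The Hessian of f at 0 is [[0, 0], [0, 0]] with rank 0, so corank 2. A Groebner basis of the Jacobian ideal J(f) in C{u,v} is {v^4, u^3 + 3*u^2*v - 3*u^2/2 - 3*u*v - 2*v^3 - 3*v^2/2, u^2/2 + u*v^2 + u*v + v^3 + v^2/2}; counting standard monomials gives mu = 8. Corank 2; j^3 = (u + v)^3 is a perfect cube, so E-series; the 5-jet and mu = 8 give E_8.

Type E_8, Milnor number mu = 8.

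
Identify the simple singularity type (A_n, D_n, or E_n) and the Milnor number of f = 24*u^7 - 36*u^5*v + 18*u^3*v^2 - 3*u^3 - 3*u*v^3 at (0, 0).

Type E7, Milnor number mu = 7.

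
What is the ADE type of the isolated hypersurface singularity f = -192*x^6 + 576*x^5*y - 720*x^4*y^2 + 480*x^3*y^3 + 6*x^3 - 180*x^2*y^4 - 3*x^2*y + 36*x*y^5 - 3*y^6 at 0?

D7

The Hessian of f at 0 has rank 0. Corank 2; j^3 = 3*x^2*(2*x - y) has shape L^2 M (L != M), so D-series; mu = 7 gives D_7.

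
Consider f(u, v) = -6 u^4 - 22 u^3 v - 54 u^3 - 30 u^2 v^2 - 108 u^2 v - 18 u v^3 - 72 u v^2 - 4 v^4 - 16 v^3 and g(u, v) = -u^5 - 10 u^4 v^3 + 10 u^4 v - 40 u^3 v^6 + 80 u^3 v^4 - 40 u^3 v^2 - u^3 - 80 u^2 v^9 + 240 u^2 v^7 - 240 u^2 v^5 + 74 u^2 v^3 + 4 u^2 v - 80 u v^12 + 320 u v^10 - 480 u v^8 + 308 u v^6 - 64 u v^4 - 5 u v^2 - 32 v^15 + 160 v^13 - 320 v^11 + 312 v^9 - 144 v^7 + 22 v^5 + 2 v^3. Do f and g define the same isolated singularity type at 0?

No.

The Hessian of f at 0 is [[0, 0], [0, 0]] with rank 0, so corank 2. A Groebner basis of the Jacobian ideal J(f) in C{u,v} is {19683*u^2 + 26244*u*v + v^4 + 27*v^3 + 8748*v^2, u^3 + 270*u^2 + 360*u*v + 2*v^3/3 + 120*v^2, u^2*v - 243*u^2 - 324*u*v - 7*v^3/9 - 108*v^2, 162*u^2 + u*v^2 + 216*u*v + 8*v^3/9 + 72*v^2}; counting standard monomials gives mu = 7. Corank 2; j^3 = -2*(3*u + 2*v)^3 is a perfect cube, so E-series; the 4-jet and mu = 7 give E_7. The Hessian of g at 0 is [[0, 0], [0, 0]] with rank 0, so corank 2. A Groebner basis of the Jacobian ideal J(g) in C{u,v} is {u*v/7 + v^4 - v^2/7, u*v^2 - v^3, u^2 - 19*u*v/7 + 12*v^2/7}; counting standard monomials gives mu = 6. Corank 2; j^3 = -(u - 2*v)*(u - v)^2 has shape L^2 M (L != M), so D-series; mu = 6 gives D_6. f is E_7 but g is D_6, hence not right-equivalent.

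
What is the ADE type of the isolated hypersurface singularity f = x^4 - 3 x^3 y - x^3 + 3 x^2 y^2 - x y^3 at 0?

The Hessian of f at 0 is [[0, 0], [0, 0]] with rank 0, so corank 2. A Groebner basis of the Jacobian ideal J(f) in C{x,y} is {3*x^2 + y^4 + y^3, x^3, x^2*y - x^2 - y^3/3, -2*x^2 + x*y^2 - 2*y^3/3}; counting standard monomials gives mu = 7. Corank 2; j^3 = -x^3 is a perfect cube, so E-series; the 4-jet and mu = 7 give E_7.

E_{7}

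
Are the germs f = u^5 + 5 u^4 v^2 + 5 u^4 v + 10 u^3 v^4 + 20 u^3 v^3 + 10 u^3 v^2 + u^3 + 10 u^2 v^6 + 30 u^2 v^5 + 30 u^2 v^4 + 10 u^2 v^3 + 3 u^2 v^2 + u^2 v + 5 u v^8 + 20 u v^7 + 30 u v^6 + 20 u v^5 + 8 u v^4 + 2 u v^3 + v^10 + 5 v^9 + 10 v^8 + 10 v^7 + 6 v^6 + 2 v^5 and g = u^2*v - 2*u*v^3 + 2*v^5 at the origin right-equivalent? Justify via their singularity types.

Yes.

The Hessian of f at 0 has rank 0. Corank 2; j^3 = u^2*(u + v) has shape L^2 M (L != M), so D-series; mu = 6 gives D_6. The Hessian of g at 0 has rank 0. Corank 2; j^3 = u^2*v has shape L^2 M (L != M), so D-series; mu = 6 gives D_6. Both have type D_6, hence right-equivalent.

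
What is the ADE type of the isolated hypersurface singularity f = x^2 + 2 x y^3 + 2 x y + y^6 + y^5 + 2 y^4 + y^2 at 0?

The Hessian of f at 0 has rank 1. Corank 1: A-series; mu = 4 gives A_4.

A_4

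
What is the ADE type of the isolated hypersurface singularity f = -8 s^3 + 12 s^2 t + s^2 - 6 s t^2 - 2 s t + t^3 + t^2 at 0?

The Hessian of f at 0 has rank 1. Corank 1: A-series; mu = 2 gives A_2.

A_2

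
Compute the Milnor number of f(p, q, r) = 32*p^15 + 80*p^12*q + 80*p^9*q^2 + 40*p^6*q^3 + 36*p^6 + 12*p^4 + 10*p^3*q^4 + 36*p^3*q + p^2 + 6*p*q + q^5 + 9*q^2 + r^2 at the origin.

4

The Hessian of f at 0 has rank 2. Corank 1: A-series; mu = 4 gives A_4.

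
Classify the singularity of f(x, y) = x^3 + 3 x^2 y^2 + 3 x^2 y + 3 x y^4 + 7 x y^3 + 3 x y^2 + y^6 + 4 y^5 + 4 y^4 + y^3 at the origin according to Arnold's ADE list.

The Hessian of f at 0 has rank 0. Corank 2; j^3 = (x + y)^3 is a perfect cube, so E-series; the 4-jet and mu = 7 give E_7.

E_{7}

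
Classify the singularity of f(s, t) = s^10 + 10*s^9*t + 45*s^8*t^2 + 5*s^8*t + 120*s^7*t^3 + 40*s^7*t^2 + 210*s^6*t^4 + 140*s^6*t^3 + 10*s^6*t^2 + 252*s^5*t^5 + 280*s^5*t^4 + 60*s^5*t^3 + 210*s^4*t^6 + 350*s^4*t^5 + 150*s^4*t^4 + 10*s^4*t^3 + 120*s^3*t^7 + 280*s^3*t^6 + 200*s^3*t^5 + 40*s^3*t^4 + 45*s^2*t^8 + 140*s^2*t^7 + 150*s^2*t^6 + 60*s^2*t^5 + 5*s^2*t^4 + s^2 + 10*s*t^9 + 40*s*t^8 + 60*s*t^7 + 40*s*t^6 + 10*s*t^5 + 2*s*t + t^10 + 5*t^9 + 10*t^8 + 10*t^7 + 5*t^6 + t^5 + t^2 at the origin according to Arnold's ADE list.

The Hessian of f at 0 is [[2, 2], [2, 2]] with rank 1, so corank 1. A Groebner basis of the Jacobian ideal J(f) in C{s,t} is {t^4, s + t}; counting standard monomials gives mu = 4. Corank 1: A-series; mu = 4 gives A_4.

A_{4}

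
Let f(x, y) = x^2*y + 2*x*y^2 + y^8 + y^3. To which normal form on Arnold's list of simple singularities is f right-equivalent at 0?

D_9

The Hessian of f at 0 has rank 0. Corank 2; j^3 = y*(x + y)^2 has shape L^2 M (L != M), so D-series; mu = 9 gives D_9.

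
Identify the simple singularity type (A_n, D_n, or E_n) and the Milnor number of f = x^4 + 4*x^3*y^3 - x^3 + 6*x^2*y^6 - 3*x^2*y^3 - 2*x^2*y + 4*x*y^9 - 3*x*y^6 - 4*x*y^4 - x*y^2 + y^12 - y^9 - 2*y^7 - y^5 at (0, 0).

Type D_5, Milnor number mu = 5.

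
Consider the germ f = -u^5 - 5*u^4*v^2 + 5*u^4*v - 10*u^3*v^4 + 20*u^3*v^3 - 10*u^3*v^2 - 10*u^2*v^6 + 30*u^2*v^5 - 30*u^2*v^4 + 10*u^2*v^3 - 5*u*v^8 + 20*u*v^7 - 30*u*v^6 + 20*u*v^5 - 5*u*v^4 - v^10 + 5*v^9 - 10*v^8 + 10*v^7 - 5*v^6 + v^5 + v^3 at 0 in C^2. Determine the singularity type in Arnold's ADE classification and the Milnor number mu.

Type E_{8}, Milnor number mu = 8.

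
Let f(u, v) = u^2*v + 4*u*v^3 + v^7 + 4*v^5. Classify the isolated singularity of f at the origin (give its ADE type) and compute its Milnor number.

Type D_{8}, Milnor number mu = 8.

The Hessian of f at 0 has rank 0. Corank 2; j^3 = u^2*v has shape L^2 M (L != M), so D-series; mu = 8 gives D_8.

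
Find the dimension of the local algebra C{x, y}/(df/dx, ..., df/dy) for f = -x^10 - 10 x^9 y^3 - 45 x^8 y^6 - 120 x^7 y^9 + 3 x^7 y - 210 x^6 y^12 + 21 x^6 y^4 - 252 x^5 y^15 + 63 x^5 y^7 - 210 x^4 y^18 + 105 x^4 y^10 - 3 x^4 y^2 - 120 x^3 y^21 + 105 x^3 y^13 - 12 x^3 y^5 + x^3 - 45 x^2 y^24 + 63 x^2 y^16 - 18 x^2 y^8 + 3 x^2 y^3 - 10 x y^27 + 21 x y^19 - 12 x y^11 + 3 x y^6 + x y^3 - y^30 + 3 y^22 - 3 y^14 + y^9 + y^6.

7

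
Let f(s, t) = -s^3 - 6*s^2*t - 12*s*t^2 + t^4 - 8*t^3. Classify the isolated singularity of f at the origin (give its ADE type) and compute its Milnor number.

Type E_6, Milnor number mu = 6.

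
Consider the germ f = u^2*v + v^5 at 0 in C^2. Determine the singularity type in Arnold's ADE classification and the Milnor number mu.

Type D_{6}, Milnor number mu = 6.

The Hessian of f at 0 has rank 0. Corank 2; j^3 = u^2*v has shape L^2 M (L != M), so D-series; mu = 6 gives D_6.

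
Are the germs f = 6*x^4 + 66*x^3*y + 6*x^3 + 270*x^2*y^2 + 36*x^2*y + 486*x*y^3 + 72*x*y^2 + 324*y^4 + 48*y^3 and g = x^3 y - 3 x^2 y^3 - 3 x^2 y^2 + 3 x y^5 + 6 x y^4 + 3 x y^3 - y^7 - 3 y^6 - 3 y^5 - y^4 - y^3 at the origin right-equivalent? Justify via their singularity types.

The Hessian of f at 0 has rank 0. Corank 2; j^3 = 6*(x + 2*y)^3 is a perfect cube, so E-series; the 4-jet and mu = 7 give E_7. The Hessian of g at 0 has rank 0. Corank 2; j^3 = -y^3 is a perfect cube, so E-series; the 4-jet and mu = 7 give E_7. Both have type E_7, hence right-equivalent.

Yes.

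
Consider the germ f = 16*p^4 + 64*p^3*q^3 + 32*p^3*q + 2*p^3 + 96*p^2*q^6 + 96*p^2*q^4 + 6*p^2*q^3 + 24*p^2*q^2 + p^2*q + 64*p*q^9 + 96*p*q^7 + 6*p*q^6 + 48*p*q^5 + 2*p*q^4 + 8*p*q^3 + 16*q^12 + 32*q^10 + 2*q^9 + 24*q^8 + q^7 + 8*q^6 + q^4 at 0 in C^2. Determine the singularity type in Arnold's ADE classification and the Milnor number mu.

The Hessian of f at 0 is [[0, 0], [0, 0]] with rank 0, so corank 2. A Groebner basis of the Jacobian ideal J(f) in C{p,q} is {p*q^2, -p*q/8 + q^3, p^2 + p*q/2}; counting standard monomials gives mu = 5. Corank 2; j^3 = p^2*(2*p + q) has shape L^2 M (L != M), so D-series; mu = 5 gives D_5.

Type D_5, Milnor number mu = 5.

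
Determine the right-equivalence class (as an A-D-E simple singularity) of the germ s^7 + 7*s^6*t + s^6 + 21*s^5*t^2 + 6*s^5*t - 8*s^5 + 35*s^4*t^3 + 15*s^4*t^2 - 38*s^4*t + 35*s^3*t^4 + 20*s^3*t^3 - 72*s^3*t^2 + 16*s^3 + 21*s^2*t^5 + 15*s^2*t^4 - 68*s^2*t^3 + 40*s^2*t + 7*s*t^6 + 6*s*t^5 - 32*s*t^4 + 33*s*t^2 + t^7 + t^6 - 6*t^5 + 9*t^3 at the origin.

D_{7}

The Hessian of f at 0 has rank 0. Corank 2; j^3 = (s + t)*(4*s + 3*t)^2 has shape L^2 M (L != M), so D-series; mu = 7 gives D_7.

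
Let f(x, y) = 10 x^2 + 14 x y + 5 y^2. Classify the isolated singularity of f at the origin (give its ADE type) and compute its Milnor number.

The Hessian of f at 0 is [[20, 14], [14, 10]] with rank 2, so corank 0. A Groebner basis of the Jacobian ideal J(f) in C{x,y} is {x, y}; counting standard monomials gives mu = 1. Corank 0: nondegenerate Morse point, so A_1.

Type A1, Milnor number mu = 1.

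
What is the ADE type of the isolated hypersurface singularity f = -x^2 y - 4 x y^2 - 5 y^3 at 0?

D4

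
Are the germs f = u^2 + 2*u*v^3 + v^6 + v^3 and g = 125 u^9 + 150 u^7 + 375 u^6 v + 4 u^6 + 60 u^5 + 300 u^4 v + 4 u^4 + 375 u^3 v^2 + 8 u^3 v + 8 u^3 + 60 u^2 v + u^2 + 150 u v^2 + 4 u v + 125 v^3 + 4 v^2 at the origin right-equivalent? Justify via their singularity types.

The Hessian of f at 0 has rank 1. Corank 1: A-series; mu = 2 gives A_2. The Hessian of g at 0 has rank 1. Corank 1: A-series; mu = 2 gives A_2. Both have type A_2, hence right-equivalent.

Yes.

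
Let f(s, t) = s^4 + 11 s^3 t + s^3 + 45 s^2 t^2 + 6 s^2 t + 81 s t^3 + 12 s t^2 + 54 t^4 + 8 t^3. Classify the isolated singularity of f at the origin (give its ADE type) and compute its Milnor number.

The Hessian of f at 0 has rank 0. Corank 2; j^3 = (s + 2*t)^3 is a perfect cube, so E-series; the 4-jet and mu = 7 give E_7.

Type E_{7}, Milnor number mu = 7.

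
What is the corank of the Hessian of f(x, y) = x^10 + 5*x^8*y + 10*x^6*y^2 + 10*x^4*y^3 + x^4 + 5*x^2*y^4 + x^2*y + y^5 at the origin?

2

The Hessian at 0 is [[0, 0], [0, 0]] of rank 0; hence corank 2.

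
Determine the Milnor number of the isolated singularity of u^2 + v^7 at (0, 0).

6

The Hessian of f at 0 has rank 1. Corank 1: A-series; mu = 6 gives A_6.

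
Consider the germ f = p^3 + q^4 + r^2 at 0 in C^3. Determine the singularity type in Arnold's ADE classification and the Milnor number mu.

Type E6, Milnor number mu = 6.

The Hessian of f at 0 is [[0, 0, 0], [0, 0, 0], [0, 0, 2]] with rank 1, so corank 2. A Groebner basis of the Jacobian ideal J(f) in C{p,q,r} is {q^3, p^2, r}; counting standard monomials gives mu = 6. Corank 2; j^3 = p^3 is a perfect cube, so E-series; the 4-jet and mu = 6 give E_6.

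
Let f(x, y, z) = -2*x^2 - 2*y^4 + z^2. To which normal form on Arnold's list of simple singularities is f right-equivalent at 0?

The Hessian of f at 0 is [[-4, 0, 0], [0, 0, 0], [0, 0, 2]] with rank 2, so corank 1. A Groebner basis of the Jacobian ideal J(f) in C{x,y,z} is {y^3, x, z}; counting standard monomials gives mu = 3. Corank 1: A-series; mu = 3 gives A_3.

A3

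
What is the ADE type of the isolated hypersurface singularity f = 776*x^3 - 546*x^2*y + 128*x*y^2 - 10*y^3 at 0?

D_{4}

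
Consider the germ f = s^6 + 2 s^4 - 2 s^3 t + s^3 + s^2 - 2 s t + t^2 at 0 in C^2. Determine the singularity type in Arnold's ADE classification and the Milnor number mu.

The Hessian of f at 0 has rank 1. Corank 1: A-series; mu = 2 gives A_2.

Type A_{2}, Milnor number mu = 2.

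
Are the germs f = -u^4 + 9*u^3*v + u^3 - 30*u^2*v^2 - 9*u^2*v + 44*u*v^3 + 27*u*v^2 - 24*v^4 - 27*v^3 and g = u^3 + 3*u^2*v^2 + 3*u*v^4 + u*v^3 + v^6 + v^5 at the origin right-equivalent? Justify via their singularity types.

Yes.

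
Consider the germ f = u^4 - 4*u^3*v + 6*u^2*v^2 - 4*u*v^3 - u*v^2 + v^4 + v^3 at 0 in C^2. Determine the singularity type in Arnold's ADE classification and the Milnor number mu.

Type D_5, Milnor number mu = 5.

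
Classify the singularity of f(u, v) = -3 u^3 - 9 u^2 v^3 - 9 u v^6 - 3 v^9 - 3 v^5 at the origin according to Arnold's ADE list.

The Hessian of f at 0 is [[0, 0], [0, 0]] with rank 0, so corank 2. A Groebner basis of the Jacobian ideal J(f) in C{u,v} is {u^2/2 + u*v^3, v^4, u^3, u^2*v}; counting standard monomials gives mu = 8. Corank 2; j^3 = -3*u^3 is a perfect cube, so E-series; the 5-jet and mu = 8 give E_8.

E8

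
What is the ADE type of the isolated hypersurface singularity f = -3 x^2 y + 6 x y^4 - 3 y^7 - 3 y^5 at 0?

D_{6}

The Hessian of f at 0 has rank 0. Corank 2; j^3 = -3*x^2*y has shape L^2 M (L != M), so D-series; mu = 6 gives D_6.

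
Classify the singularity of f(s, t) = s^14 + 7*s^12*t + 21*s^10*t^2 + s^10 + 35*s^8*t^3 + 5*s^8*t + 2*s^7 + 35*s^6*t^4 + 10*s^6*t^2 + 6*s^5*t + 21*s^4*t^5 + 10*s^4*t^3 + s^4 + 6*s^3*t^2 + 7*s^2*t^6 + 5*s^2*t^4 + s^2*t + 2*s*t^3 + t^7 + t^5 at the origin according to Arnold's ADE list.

D8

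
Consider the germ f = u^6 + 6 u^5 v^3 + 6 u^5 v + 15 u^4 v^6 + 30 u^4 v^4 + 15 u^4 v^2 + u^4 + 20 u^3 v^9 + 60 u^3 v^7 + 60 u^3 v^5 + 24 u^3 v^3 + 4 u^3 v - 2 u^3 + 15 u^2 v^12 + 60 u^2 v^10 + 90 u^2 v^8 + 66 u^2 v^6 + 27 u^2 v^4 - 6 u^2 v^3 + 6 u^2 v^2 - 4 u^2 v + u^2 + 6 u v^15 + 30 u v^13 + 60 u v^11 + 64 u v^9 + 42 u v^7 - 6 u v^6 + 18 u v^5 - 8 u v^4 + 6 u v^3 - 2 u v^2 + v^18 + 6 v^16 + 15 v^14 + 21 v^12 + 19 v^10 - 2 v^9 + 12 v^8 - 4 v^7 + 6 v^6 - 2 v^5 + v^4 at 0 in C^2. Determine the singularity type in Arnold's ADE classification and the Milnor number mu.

Type A_{5}, Milnor number mu = 5.

The Hessian of f at 0 has rank 1. Corank 1: A-series; mu = 5 gives A_5.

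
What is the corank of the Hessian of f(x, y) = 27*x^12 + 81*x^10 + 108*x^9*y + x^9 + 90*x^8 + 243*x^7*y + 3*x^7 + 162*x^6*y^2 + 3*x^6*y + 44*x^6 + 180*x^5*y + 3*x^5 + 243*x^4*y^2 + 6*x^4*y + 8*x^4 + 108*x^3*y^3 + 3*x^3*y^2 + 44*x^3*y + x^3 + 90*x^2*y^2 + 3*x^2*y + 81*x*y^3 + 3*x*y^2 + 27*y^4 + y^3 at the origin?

Hessian at 0 has rank 0.

2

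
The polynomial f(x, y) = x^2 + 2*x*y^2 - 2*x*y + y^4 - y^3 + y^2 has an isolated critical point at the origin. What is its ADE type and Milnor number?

Type A_2, Milnor number mu = 2.

The Hessian of f at 0 is [[2, -2], [-2, 2]] with rank 1, so corank 1. A Groebner basis of the Jacobian ideal J(f) in C{x,y} is {y^2, x - y}; counting standard monomials gives mu = 2. Corank 1: A-series; mu = 2 gives A_2.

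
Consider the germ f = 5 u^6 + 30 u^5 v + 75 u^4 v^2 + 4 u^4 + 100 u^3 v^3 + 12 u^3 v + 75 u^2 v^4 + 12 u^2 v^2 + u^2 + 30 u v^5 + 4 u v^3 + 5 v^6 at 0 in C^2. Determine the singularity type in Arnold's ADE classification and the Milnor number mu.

The Hessian of f at 0 has rank 1. Corank 1: A-series; mu = 5 gives A_5.

Type A_{5}, Milnor number mu = 5.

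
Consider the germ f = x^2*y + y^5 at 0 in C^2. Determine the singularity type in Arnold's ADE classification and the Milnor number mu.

Type D6, Milnor number mu = 6.

The Hessian of f at 0 has rank 0. Corank 2; j^3 = x^2*y has shape L^2 M (L != M), so D-series; mu = 6 gives D_6.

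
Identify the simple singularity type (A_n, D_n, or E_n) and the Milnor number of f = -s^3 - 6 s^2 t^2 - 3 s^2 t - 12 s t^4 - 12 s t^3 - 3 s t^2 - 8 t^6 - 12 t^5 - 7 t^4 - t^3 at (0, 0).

Type E_{6}, Milnor number mu = 6.

The Hessian of f at 0 is [[0, 0], [0, 0]] with rank 0, so corank 2. A Groebner basis of the Jacobian ideal J(f) in C{s,t} is {s^3 + 3*s^2/4 + 3*s*t/2 + 3*t^2/4, s^2*t - s^2/2 - s*t - t^2/2, s^2/4 + s*t^2 + s*t/2 + t^2/4, t^3}; counting standard monomials gives mu = 6. Corank 2; j^3 = -(s + t)^3 is a perfect cube, so E-series; the 4-jet and mu = 6 give E_6.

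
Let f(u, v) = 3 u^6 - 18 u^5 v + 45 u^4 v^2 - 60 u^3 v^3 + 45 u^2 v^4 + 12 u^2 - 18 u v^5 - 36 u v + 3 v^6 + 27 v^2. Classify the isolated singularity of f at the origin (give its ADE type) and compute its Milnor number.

Type A_5, Milnor number mu = 5.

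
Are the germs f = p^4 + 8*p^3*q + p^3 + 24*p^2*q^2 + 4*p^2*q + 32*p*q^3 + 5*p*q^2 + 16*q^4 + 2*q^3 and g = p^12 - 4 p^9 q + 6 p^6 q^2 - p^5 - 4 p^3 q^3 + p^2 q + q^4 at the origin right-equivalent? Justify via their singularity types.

Yes.

The Hessian of f at 0 has rank 0. Corank 2; j^3 = (p + q)^2*(p + 2*q) has shape L^2 M (L != M), so D-series; mu = 5 gives D_5. The Hessian of g at 0 has rank 0. Corank 2; j^3 = p^2*q has shape L^2 M (L != M), so D-series; mu = 5 gives D_5. Both have type D_5, hence right-equivalent.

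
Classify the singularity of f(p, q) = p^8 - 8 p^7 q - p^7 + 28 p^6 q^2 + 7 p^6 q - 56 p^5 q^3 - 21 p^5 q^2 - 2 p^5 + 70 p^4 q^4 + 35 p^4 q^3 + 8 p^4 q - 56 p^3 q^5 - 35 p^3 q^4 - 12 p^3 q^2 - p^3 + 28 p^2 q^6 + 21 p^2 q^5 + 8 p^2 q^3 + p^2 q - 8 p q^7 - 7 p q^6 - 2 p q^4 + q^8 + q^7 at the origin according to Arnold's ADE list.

The Hessian of f at 0 is [[0, 0], [0, 0]] with rank 0, so corank 2. A Groebner basis of the Jacobian ideal J(f) in C{p,q} is {p^2*q^2, -8*p^2*q - p^2 + p*q^3, -32*p^2*q - 3*p^2 - p*q + q^4, p^3}; counting standard monomials gives mu = 9. Corank 2; j^3 = -p^2*(p - q) has shape L^2 M (L != M), so D-series; mu = 9 gives D_9.

D_9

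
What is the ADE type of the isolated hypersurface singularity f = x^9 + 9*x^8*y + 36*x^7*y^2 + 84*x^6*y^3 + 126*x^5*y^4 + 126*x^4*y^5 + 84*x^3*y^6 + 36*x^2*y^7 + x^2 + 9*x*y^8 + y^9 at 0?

A_{8}

The Hessian of f at 0 is [[2, 0], [0, 0]] with rank 1, so corank 1. A Groebner basis of the Jacobian ideal J(f) in C{x,y} is {y^8, x}; counting standard monomials gives mu = 8. Corank 1: A-series; mu = 8 gives A_8.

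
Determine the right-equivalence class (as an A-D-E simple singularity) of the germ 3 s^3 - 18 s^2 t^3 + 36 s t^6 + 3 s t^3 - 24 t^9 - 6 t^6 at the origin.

E_{7}

The Hessian of f at 0 is [[0, 0], [0, 0]] with rank 0, so corank 2. A Groebner basis of the Jacobian ideal J(f) in C{s,t} is {s^3, s*t^2, 3*s^2 + t^3}; counting standard monomials gives mu = 7. Corank 2; j^3 = 3*s^3 is a perfect cube, so E-series; the 4-jet and mu = 7 give E_7.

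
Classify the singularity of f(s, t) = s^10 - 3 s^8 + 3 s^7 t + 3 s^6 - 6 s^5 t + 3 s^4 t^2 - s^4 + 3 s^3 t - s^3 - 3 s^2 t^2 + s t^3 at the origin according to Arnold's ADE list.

E7

The Hessian of f at 0 is [[0, 0], [0, 0]] with rank 0, so corank 2. A Groebner basis of the Jacobian ideal J(f) in C{s,t} is {3*s^2 + t^4 - t^3, s^3, s^2*t + s^2 - t^3/3, 2*s^2 + s*t^2 - 2*t^3/3}; counting standard monomials gives mu = 7. Corank 2; j^3 = -s^3 is a perfect cube, so E-series; the 4-jet and mu = 7 give E_7.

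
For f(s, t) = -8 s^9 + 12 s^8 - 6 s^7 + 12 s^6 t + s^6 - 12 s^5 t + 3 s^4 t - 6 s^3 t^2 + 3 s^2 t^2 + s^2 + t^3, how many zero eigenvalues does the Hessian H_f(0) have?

Hessian at 0 has rank 1.

1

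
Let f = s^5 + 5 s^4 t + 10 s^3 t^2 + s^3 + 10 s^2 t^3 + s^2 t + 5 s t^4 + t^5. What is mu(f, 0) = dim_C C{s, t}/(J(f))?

6

The Hessian of f at 0 has rank 0. Corank 2; j^3 = s^2*(s + t) has shape L^2 M (L != M), so D-series; mu = 6 gives D_6.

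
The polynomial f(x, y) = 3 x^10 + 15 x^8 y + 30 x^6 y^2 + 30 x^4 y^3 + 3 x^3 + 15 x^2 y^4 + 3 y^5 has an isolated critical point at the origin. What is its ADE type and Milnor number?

The Hessian of f at 0 is [[0, 0], [0, 0]] with rank 0, so corank 2. A Groebner basis of the Jacobian ideal J(f) in C{x,y} is {y^4, x^2}; counting standard monomials gives mu = 8. Corank 2; j^3 = 3*x^3 is a perfect cube, so E-series; the 5-jet and mu = 8 give E_8.

Type E8, Milnor number mu = 8.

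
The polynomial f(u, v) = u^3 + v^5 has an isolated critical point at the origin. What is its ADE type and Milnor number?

The Hessian of f at 0 is [[0, 0], [0, 0]] with rank 0, so corank 2. A Groebner basis of the Jacobian ideal J(f) in C{u,v} is {v^4, u^2}; counting standard monomials gives mu = 8. Corank 2; j^3 = u^3 is a perfect cube, so E-series; the 5-jet and mu = 8 give E_8.

Type E_8, Milnor number mu = 8.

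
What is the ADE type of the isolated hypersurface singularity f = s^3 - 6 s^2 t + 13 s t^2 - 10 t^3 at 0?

D_{4}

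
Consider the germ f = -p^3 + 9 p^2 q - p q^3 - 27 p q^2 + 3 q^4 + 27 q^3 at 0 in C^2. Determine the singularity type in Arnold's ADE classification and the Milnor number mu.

The Hessian of f at 0 has rank 0. Corank 2; j^3 = -(p - 3*q)^3 is a perfect cube, so E-series; the 4-jet and mu = 7 give E_7.

Type E_{7}, Milnor number mu = 7.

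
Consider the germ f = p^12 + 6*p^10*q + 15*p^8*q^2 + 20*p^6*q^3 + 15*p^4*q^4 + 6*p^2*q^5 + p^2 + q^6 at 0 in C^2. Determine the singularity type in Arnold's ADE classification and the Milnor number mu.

The Hessian of f at 0 has rank 1. Corank 1: A-series; mu = 5 gives A_5.

Type A5, Milnor number mu = 5.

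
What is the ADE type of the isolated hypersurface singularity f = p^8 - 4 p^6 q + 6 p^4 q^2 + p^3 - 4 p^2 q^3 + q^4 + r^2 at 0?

The Hessian of f at 0 is [[0, 0, 0], [0, 0, 0], [0, 0, 2]] with rank 1, so corank 2. A Groebner basis of the Jacobian ideal J(f) in C{p,q,r} is {q^3, p^2, r}; counting standard monomials gives mu = 6. Corank 2; j^3 = p^3 is a perfect cube, so E-series; the 4-jet and mu = 6 give E_6.

E_{6}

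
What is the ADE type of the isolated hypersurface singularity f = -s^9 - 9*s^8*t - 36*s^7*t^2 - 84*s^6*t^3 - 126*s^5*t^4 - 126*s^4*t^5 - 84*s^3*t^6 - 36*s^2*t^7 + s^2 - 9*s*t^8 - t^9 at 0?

The Hessian of f at 0 has rank 1. Corank 1: A-series; mu = 8 gives A_8.

A_{8}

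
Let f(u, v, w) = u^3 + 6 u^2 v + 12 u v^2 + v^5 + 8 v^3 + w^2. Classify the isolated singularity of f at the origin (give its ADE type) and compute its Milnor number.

Type E_{8}, Milnor number mu = 8.

The Hessian of f at 0 has rank 1. Corank 2; j^3 = (u + 2*v)^3 is a perfect cube, so E-series; the 5-jet and mu = 8 give E_8.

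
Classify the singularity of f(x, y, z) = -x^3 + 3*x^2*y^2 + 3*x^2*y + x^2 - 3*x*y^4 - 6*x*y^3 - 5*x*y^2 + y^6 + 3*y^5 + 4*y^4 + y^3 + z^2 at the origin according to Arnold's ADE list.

A_2

The Hessian of f at 0 has rank 2. Corank 1: A-series; mu = 2 gives A_2.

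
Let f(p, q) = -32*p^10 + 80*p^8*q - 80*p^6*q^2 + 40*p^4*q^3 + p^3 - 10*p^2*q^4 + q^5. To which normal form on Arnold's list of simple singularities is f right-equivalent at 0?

E_8

The Hessian of f at 0 is [[0, 0], [0, 0]] with rank 0, so corank 2. A Groebner basis of the Jacobian ideal J(f) in C{p,q} is {q^4, p^2}; counting standard monomials gives mu = 8. Corank 2; j^3 = p^3 is a perfect cube, so E-series; the 5-jet and mu = 8 give E_8.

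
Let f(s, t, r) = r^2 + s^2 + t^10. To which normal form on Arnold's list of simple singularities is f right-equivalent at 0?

A_{9}

The Hessian of f at 0 is [[2, 0, 0], [0, 0, 0], [0, 0, 2]] with rank 2, so corank 1. A Groebner basis of the Jacobian ideal J(f) in C{s,t,r} is {t^9, s, r}; counting standard monomials gives mu = 9. Corank 1: A-series; mu = 9 gives A_9.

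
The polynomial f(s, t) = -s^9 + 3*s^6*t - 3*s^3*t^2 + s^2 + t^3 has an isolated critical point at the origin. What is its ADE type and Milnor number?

The Hessian of f at 0 is [[2, 0], [0, 0]] with rank 1, so corank 1. A Groebner basis of the Jacobian ideal J(f) in C{s,t} is {t^2, s}; counting standard monomials gives mu = 2. Corank 1: A-series; mu = 2 gives A_2.

Type A_2, Milnor number mu = 2.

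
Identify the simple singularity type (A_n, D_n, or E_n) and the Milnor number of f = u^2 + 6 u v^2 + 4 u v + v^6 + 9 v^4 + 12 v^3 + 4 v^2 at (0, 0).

Type A_5, Milnor number mu = 5.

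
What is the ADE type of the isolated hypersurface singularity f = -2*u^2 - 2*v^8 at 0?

A_{7}

The Hessian of f at 0 is [[-4, 0], [0, 0]] with rank 1, so corank 1. A Groebner basis of the Jacobian ideal J(f) in C{u,v} is {v^7, u}; counting standard monomials gives mu = 7. Corank 1: A-series; mu = 7 gives A_7.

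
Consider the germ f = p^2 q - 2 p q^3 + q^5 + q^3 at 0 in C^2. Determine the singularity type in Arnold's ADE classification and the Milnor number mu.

Type D4, Milnor number mu = 4.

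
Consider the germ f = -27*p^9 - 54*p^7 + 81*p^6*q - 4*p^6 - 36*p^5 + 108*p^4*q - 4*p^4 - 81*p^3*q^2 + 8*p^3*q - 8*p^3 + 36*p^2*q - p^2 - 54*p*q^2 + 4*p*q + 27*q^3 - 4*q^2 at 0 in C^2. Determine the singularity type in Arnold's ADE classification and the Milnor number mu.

Type A_2, Milnor number mu = 2.

The Hessian of f at 0 has rank 1. Corank 1: A-series; mu = 2 gives A_2.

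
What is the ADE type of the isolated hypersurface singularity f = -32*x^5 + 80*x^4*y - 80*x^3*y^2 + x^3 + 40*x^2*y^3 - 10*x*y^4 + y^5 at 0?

E_8

The Hessian of f at 0 is [[0, 0], [0, 0]] with rank 0, so corank 2. A Groebner basis of the Jacobian ideal J(f) in C{x,y} is {y^5, x*y^3 - y^4/8, x^2}; counting standard monomials gives mu = 8. Corank 2; j^3 = x^3 is a perfect cube, so E-series; the 5-jet and mu = 8 give E_8.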